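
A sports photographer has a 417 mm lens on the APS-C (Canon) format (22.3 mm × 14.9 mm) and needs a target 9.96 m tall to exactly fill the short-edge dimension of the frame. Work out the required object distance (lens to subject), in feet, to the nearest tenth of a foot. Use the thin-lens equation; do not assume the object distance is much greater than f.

915.9 ft

W: 9.96 m = 9960 mm.
Magnification m = h/W = dᵢ/dₒ; combined with 1/f = 1/dₒ + 1/dᵢ this gives dₒ = f·(1 + W/h).
dₒ = 417 mm × (1 + 9960/14.9) = 417 × 669.4564 ≈ 279163.309 mm = 279163.309/304.8 ft = 915.89 ft.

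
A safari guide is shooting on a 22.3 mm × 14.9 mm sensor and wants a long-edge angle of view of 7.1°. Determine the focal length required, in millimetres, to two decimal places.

From α = 2·arctan(w/2f) we get f = w / (2·tan(α/2)).
With w = 22.3 mm and α/2 = 3.55°, tan(α/2) ≈ 0.06204, so f ≈ 22.3 / 0.12408 ≈ 179.7268 mm.

179.73 mm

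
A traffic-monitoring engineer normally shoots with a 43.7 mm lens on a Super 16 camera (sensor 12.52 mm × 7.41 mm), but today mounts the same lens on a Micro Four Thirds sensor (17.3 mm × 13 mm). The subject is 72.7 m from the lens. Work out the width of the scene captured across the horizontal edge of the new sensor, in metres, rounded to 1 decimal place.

28.8 m

The focal length stays 43.7 mm; the relevant sensor dimension is now w = 17.3 mm. Object distance dₒ = 72.7 m = 72700 mm.
Thin-lens field width W = w·(dₒ − f)/f = 17.3 × (72700 − 43.7)/43.7 ≈ 28763.249 mm = 28.7632 m.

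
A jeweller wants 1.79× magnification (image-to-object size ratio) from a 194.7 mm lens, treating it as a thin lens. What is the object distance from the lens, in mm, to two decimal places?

With m = dᵢ/dₒ and 1/f = 1/dₒ + 1/dᵢ, substituting dᵢ = m·dₒ gives 1/f = (1 + 1/m)/dₒ, hence dₒ = f·(1 + 1/m).
dₒ = 194.7 × (1 + 1/1.79) = 194.7 × 1.55866 ≈ 303.471 mm.

303.47 mm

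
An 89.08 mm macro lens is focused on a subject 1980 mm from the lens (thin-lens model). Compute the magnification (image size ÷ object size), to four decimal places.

0.0471×

Thin lens: 1/f = 1/dₒ + 1/dᵢ → 1/dᵢ = 1/89.08 − 1/1980 = 0.0107208 mm⁻¹, so dᵢ ≈ 93.2765 mm.
Magnification m = dᵢ/dₒ = 93.2765/1980 ≈ 0.04711.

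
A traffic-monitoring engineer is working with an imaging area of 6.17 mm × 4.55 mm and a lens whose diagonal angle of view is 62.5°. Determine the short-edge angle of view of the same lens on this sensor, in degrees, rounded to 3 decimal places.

Sensor diagonal = √(6.17² + 4.55²) = √58.7714 ≈ 7.6663 mm.
From the diagonal AOV: f = 7.6663 / (2·tan(31.25°)) = 7.6663 / 1.21363 ≈ 6.3168 mm.
Short-edge AOV = 2·arctan(4.55 / (2 × 6.3168)) = 2·arctan(0.36015) ≈ 39.6131°.

39.613°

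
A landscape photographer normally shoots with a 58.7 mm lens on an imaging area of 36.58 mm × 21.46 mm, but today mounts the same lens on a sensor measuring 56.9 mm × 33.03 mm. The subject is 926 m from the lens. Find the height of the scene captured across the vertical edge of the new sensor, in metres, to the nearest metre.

The focal length stays 58.7 mm; the relevant sensor dimension is now h = 33.03 mm. Object distance dₒ = 926 m = 926000 mm.
Thin-lens field height W = h·(dₒ − f)/f = 33.03 × (926000 − 58.7)/58.7 ≈ 521019.440 mm = 521.019 m.

521 m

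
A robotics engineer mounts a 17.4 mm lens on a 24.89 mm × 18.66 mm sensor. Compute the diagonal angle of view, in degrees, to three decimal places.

Sensor diagonal = √(24.89² + 18.66²) = √967.7077 ≈ 31.1080 mm.
Angle of view α = 2·arctan(d/2f) with d = 31.1080 mm and f = 17.4 mm.
d/2f = 0.89391; arctan(0.89391) ≈ 41.7938°, so α ≈ 83.5876°.

83.588°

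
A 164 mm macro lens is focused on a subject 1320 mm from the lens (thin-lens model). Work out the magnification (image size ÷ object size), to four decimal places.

Thin lens: 1/f = 1/dₒ + 1/dᵢ → 1/dᵢ = 1/164 − 1/1320 = 0.0053400 mm⁻¹, so dᵢ ≈ 187.2664 mm.
Magnification m = dᵢ/dₒ = 187.2664/1320 ≈ 0.14187.

0.1419×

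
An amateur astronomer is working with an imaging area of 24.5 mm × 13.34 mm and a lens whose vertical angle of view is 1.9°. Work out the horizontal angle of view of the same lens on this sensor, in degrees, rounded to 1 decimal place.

3.5°

From the vertical AOV: f = 13.34 / (2·tan(0.95°)) = 13.34 / 0.03316 ≈ 402.2398 mm.
Horizontal AOV = 2·arctan(24.5 / (2 × 402.2398)) = 2·arctan(0.03045) ≈ 3.4887°.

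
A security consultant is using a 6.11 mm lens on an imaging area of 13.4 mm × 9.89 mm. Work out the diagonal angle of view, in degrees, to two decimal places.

107.46°

Sensor diagonal = √(13.4² + 9.89²) = √277.3721 ≈ 16.6545 mm.
Angle of view α = 2·arctan(d/2f) with d = 16.6545 mm and f = 6.11 mm.
d/2f = 1.36289; arctan(1.36289) ≈ 53.7312°, so α ≈ 107.4623°.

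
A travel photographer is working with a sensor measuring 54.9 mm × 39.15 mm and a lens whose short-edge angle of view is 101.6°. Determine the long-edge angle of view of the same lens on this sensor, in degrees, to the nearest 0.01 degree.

From the short-edge AOV: f = 39.15 / (2·tan(50.8°)) = 39.15 / 2.45224 ≈ 15.9650 mm.
Long-edge AOV = 2·arctan(54.9 / (2 × 15.9650)) = 2·arctan(1.71939) ≈ 119.6352°.

119.64°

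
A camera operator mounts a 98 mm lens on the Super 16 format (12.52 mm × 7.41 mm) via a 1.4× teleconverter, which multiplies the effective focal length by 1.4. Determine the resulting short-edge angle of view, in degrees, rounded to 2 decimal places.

3.09°

Effective focal length f = 98 × 1.4 = 137.2 mm.
α = 2·arctan(7.41 / (2 × 137.2)) = 2·arctan(0.02700) ≈ 3.0937°.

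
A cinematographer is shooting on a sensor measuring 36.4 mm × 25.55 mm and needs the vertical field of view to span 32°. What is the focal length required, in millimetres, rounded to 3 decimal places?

From α = 2·arctan(h/2f) we get f = h / (2·tan(α/2)).
With h = 25.55 mm and α/2 = 16°, tan(α/2) ≈ 0.28675, so f ≈ 25.55 / 0.57349 ≈ 44.5517 mm.

44.552 mm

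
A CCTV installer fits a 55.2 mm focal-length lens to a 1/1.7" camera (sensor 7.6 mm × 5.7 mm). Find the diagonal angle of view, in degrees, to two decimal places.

Sensor diagonal = √(7.6² + 5.7²) = √90.2500 ≈ 9.5000 mm.
Angle of view α = 2·arctan(d/2f) with d = 9.5000 mm and f = 55.2 mm.
d/2f = 0.08605; arctan(0.08605) ≈ 4.9182°, so α ≈ 9.8365°.

9.84°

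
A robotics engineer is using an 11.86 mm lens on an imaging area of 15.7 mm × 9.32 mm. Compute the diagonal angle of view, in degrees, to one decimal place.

Sensor diagonal = √(15.7² + 9.32²) = √333.3524 ≈ 18.2579 mm.
Angle of view α = 2·arctan(d/2f) with d = 18.2579 mm and f = 11.86 mm.
d/2f = 0.76973; arctan(0.76973) ≈ 37.5865°, so α ≈ 75.1729°.

75.2°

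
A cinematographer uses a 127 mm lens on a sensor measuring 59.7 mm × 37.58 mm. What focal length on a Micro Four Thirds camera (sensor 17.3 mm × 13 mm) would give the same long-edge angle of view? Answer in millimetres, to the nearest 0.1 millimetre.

Equal angle of view means equal width/f ratio, so f₂ = f₁ · (width₂/width₁) = 127 × 17.3/59.7.
f₂ = 127 × 0.28978 ≈ 36.802 mm.

36.8 mm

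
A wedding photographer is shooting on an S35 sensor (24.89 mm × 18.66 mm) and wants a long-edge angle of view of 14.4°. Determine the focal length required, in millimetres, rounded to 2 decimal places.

From α = 2·arctan(w/2f) we get f = w / (2·tan(α/2)).
With w = 24.89 mm and α/2 = 7.2°, tan(α/2) ≈ 0.12633, so f ≈ 24.89 / 0.25266 ≈ 98.5123 mm.

98.51 mm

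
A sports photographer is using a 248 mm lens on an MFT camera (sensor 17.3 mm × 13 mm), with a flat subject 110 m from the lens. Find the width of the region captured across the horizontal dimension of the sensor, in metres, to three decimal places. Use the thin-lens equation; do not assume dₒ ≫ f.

dₒ: 110 m = 110000 mm.
Similar triangles through the lens centre give W/dₒ = w/dᵢ; with 1/f = 1/dₒ + 1/dᵢ this gives W = w·(dₒ − f)/f.
W = 17.3 mm × (110000 − 248) / 248 = 17.3 × 442.5484 ≈ 7656.087 mm = 7.65609 m.

7.656 m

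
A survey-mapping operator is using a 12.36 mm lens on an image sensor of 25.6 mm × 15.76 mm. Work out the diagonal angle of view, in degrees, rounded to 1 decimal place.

Sensor diagonal = √(25.6² + 15.76²) = √903.7376 ≈ 30.0622 mm.
Angle of view α = 2·arctan(d/2f) with d = 30.0622 mm and f = 12.36 mm.
d/2f = 1.21611; arctan(1.21611) ≈ 50.5697°, so α ≈ 101.1395°.

101.1°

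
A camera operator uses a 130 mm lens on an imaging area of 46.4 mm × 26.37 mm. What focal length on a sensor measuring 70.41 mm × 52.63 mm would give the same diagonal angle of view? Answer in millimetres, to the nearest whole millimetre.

214 mm

Sensor diagonal = √(46.4² + 26.37²) = √2848.3369 ≈ 53.3698 mm.
Sensor diagonal = √(70.41² + 52.63²) = √7727.4850 ≈ 87.9061 mm.
Equal angle of view means equal diagonal/f ratio, so f₂ = f₁ · (diagonal₂/diagonal₁) = 130 × 87.9061/53.3698.
f₂ = 130 × 1.64711 ≈ 214.125 mm.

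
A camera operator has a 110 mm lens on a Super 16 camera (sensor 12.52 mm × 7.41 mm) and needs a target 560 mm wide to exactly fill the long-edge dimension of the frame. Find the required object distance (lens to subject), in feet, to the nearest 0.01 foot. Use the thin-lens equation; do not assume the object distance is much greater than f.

16.50 ft

Magnification m = w/W = dᵢ/dₒ; combined with 1/f = 1/dₒ + 1/dᵢ this gives dₒ = f·(1 + W/w).
dₒ = 110 mm × (1 + 560/12.52) = 110 × 45.7284 ≈ 5030.128 mm = 5030.128/304.8 ft = 16.503 ft.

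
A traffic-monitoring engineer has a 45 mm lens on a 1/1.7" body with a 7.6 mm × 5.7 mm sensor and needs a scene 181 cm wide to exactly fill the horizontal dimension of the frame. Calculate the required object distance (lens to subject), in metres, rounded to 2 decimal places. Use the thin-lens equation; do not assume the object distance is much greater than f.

W: 181 cm = 1810 mm.
Magnification m = w/W = dᵢ/dₒ; combined with 1/f = 1/dₒ + 1/dᵢ this gives dₒ = f·(1 + W/w).
dₒ = 45 mm × (1 + 1810/7.6) = 45 × 239.1579 ≈ 10762.105 mm = 10.7621 m.

10.76 m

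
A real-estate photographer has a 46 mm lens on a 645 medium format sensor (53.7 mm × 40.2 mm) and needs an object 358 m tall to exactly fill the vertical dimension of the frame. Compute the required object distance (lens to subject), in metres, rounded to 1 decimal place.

409.7 m

W: 358 m = 358000 mm.
Magnification m = h/W = dᵢ/dₒ; combined with 1/f = 1/dₒ + 1/dᵢ this gives dₒ = f·(1 + W/h).
dₒ = 46 mm × (1 + 358000/40.2) = 46 × 8906.4726 ≈ 409697.741 mm = 409.698 m.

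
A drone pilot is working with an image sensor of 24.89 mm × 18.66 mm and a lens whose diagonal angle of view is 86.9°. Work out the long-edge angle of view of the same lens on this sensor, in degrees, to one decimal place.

Sensor diagonal = √(24.89² + 18.66²) = √967.7077 ≈ 31.1080 mm.
From the diagonal AOV: f = 31.1080 / (2·tan(43.45°)) = 31.1080 / 1.89461 ≈ 16.4192 mm.
Long-edge AOV = 2·arctan(24.89 / (2 × 16.4192)) = 2·arctan(0.75796) ≈ 74.3210°.

74.3°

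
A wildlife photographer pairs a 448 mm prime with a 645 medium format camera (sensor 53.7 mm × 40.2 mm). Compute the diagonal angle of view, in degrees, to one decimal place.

Sensor diagonal = √(53.7² + 40.2²) = √4499.7300 ≈ 67.0800 mm.
Angle of view α = 2·arctan(d/2f) with d = 67.0800 mm and f = 448 mm.
d/2f = 0.07487; arctan(0.07487) ≈ 4.2815°, so α ≈ 8.5630°.

8.6°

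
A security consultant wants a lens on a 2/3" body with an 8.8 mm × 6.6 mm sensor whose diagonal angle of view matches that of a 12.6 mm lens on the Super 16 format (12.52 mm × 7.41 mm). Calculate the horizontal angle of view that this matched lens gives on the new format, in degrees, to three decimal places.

Sensor diagonal = √(12.52² + 7.41²) = √211.6585 ≈ 14.5485 mm.
Sensor diagonal = √(8.8² + 6.6²) = √121.0000 ≈ 11.0000 mm.
Equal diagonal AOV ⇒ f₂ = f₁ · 11.0000/14.5485 = 12.6 × 0.75609 ≈ 9.5268 mm.
Horizontal AOV on the new format = 2·arctan(8.8 / (2 × 9.5268)) = 2·arctan(0.46186) ≈ 49.5803°.

49.580°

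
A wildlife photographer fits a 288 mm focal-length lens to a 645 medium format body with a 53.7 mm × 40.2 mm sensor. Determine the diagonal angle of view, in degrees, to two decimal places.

Sensor diagonal = √(53.7² + 40.2²) = √4499.7300 ≈ 67.0800 mm.
Angle of view α = 2·arctan(d/2f) with d = 67.0800 mm and f = 288 mm.
d/2f = 0.11646; arctan(0.11646) ≈ 6.6427°, so α ≈ 13.2853°.

13.29°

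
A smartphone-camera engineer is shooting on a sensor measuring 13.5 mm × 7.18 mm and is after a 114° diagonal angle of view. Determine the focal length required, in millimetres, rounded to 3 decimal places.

4.965 mm

Sensor diagonal = √(13.5² + 7.18²) = √233.8024 ≈ 15.2906 mm.
From α = 2·arctan(d/2f) we get f = d / (2·tan(α/2)).
With d = 15.2906 mm and α/2 = 57°, tan(α/2) ≈ 1.53986, so f ≈ 15.2906 / 3.07973 ≈ 4.9649 mm.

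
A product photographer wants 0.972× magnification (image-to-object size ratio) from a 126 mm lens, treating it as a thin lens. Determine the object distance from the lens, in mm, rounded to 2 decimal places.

255.63 mm

With m = dᵢ/dₒ and 1/f = 1/dₒ + 1/dᵢ, substituting dᵢ = m·dₒ gives 1/f = (1 + 1/m)/dₒ, hence dₒ = f·(1 + 1/m).
dₒ = 126 × (1 + 1/0.972) = 126 × 2.02881 ≈ 255.630 mm.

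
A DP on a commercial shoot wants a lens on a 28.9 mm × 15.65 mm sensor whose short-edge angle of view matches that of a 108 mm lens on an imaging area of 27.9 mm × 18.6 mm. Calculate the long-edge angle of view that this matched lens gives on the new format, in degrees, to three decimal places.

Equal short-edge AOV ⇒ f₂ = f₁ · 15.65/18.6 = 108 × 0.84140 ≈ 90.8710 mm.
Long-edge AOV on the new format = 2·arctan(28.9 / (2 × 90.8710)) = 2·arctan(0.15902) ≈ 18.0707°.

18.071°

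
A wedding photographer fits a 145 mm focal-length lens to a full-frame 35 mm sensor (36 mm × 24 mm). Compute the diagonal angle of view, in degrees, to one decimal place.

Sensor diagonal = √(36² + 24²) = √1872.0000 ≈ 43.2666 mm.
Angle of view α = 2·arctan(d/2f) with d = 43.2666 mm and f = 145 mm.
d/2f = 0.14920; arctan(0.14920) ≈ 8.4857°, so α ≈ 16.9713°.

17.0°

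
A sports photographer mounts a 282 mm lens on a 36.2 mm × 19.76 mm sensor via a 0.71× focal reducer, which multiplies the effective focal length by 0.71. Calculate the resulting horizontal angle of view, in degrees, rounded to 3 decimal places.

Effective focal length f = 282 × 0.71 = 200.22 mm.
α = 2·arctan(36.2 / (2 × 200.22)) = 2·arctan(0.09040) ≈ 10.3311°.

10.331°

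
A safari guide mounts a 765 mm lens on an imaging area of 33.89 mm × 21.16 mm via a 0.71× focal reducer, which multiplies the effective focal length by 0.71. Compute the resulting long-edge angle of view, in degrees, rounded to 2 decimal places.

Effective focal length f = 765 × 0.71 = 543.15 mm.
α = 2·arctan(33.89 / (2 × 543.15)) = 2·arctan(0.03120) ≈ 3.5738°.

3.57°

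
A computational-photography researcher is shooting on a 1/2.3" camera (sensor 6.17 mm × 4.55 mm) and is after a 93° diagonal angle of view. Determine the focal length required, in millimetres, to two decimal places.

3.64 mm

Sensor diagonal = √(6.17² + 4.55²) = √58.7714 ≈ 7.6663 mm.
From α = 2·arctan(d/2f) we get f = d / (2·tan(α/2)).
With d = 7.6663 mm and α/2 = 46.5°, tan(α/2) ≈ 1.05378, so f ≈ 7.6663 / 2.10756 ≈ 3.6375 mm.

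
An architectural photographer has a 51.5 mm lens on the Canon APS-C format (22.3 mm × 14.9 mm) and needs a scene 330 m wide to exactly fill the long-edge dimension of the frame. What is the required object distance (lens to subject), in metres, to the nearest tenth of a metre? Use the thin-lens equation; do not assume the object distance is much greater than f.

762.2 m

W: 330 m = 330000 mm.
Magnification m = w/W = dᵢ/dₒ; combined with 1/f = 1/dₒ + 1/dᵢ this gives dₒ = f·(1 + W/w).
dₒ = 51.5 mm × (1 + 330000/22.3) = 51.5 × 14799.2063 ≈ 762159.123 mm = 762.159 m.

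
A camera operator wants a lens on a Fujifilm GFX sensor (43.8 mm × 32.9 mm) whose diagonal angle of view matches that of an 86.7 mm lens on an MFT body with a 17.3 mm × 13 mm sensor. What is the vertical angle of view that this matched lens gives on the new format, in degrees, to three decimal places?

Sensor diagonal = √(17.3² + 13²) = √468.2900 ≈ 21.6400 mm.
Sensor diagonal = √(43.8² + 32.9²) = √3000.8500 ≈ 54.7800 mm.
Equal diagonal AOV ⇒ f₂ = f₁ · 54.7800/21.6400 = 86.7 × 2.53142 ≈ 219.4744 mm.
Vertical AOV on the new format = 2·arctan(32.9 / (2 × 219.4744)) = 2·arctan(0.07495) ≈ 8.5728°.

8.573°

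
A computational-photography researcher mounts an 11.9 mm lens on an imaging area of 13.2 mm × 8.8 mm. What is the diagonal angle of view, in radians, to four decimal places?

1.1759 rad

Sensor diagonal = √(13.2² + 8.8²) = √251.6800 ≈ 15.8644 mm.
Angle of view α = 2·arctan(d/2f) with d = 15.8644 mm and f = 11.9 mm.
d/2f = 0.66657; arctan(0.66657) ≈ 0.5879 rad, so α ≈ 1.1759 rad.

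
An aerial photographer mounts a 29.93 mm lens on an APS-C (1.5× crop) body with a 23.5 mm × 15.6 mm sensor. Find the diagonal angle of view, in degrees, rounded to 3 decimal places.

Sensor diagonal = √(23.5² + 15.6²) = √795.6100 ≈ 28.2066 mm.
Angle of view α = 2·arctan(d/2f) with d = 28.2066 mm and f = 29.93 mm.
d/2f = 0.47121; arctan(0.47121) ≈ 25.2302°, so α ≈ 50.4605°.

50.460°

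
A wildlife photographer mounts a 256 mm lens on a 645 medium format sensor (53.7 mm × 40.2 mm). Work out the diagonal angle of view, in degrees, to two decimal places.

Sensor diagonal = √(53.7² + 40.2²) = √4499.7300 ≈ 67.0800 mm.
Angle of view α = 2·arctan(d/2f) with d = 67.0800 mm and f = 256 mm.
d/2f = 0.13102; arctan(0.13102) ≈ 7.4641°, so α ≈ 14.9283°.

14.93°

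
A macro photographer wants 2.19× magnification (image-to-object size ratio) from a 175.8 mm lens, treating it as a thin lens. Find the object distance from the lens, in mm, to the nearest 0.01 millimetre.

With m = dᵢ/dₒ and 1/f = 1/dₒ + 1/dᵢ, substituting dᵢ = m·dₒ gives 1/f = (1 + 1/m)/dₒ, hence dₒ = f·(1 + 1/m).
dₒ = 175.8 × (1 + 1/2.19) = 175.8 × 1.45662 ≈ 256.074 mm.

256.07 mm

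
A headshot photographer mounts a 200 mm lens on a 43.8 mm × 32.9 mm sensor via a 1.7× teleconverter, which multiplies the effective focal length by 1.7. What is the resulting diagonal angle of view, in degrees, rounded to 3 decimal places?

Effective focal length f = 200 × 1.7 = 340 mm.
Sensor diagonal = √(43.8² + 32.9²) = √3000.8500 ≈ 54.7800 mm.
α = 2·arctan(54.780 / (2 × 340)) = 2·arctan(0.08056) ≈ 9.2115°.

9.211°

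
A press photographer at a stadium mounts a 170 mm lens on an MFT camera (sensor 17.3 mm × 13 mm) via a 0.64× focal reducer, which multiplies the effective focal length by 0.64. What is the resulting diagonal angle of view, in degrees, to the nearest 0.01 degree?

11.36°

Effective focal length f = 170 × 0.64 = 108.8 mm.
Sensor diagonal = √(17.3² + 13²) = √468.2900 ≈ 21.6400 mm.
α = 2·arctan(21.640 / (2 × 108.8)) = 2·arctan(0.09945) ≈ 11.3586°.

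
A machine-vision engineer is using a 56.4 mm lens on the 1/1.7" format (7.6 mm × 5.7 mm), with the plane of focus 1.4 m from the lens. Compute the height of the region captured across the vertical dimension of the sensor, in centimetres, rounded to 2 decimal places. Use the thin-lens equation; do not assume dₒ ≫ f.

dₒ: 1.4 m = 1400 mm.
Similar triangles through the lens centre give W/dₒ = h/dᵢ; with 1/f = 1/dₒ + 1/dᵢ this gives W = h·(dₒ − f)/f.
W = 5.7 mm × (1400 − 56.4) / 56.4 = 5.7 × 23.8227 ≈ 135.789 mm = 13.5789 cm.

13.58 cm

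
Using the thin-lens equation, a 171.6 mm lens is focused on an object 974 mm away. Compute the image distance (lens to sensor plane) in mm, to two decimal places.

208.30 mm

1/dᵢ = 1/f − 1/dₒ = 1/171.6 − 1/974 = 0.0048008 mm⁻¹.
dᵢ = 1/0.0048008 ≈ 208.2981 mm.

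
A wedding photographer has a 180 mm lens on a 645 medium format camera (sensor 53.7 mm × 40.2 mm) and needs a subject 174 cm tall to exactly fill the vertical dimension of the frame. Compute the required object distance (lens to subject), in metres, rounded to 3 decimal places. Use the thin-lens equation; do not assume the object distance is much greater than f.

7.971 m

W: 174 cm = 1740 mm.
Magnification m = h/W = dᵢ/dₒ; combined with 1/f = 1/dₒ + 1/dᵢ this gives dₒ = f·(1 + W/h).
dₒ = 180 mm × (1 + 1740/40.2) = 180 × 44.2836 ≈ 7971.045 mm = 7.97104 m.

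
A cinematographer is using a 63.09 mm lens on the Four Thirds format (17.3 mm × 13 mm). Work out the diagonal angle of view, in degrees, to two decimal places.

19.46°

Sensor diagonal = √(17.3² + 13²) = √468.2900 ≈ 21.6400 mm.
Angle of view α = 2·arctan(d/2f) with d = 21.6400 mm and f = 63.09 mm.
d/2f = 0.17150; arctan(0.17150) ≈ 9.7316°, so α ≈ 19.4632°.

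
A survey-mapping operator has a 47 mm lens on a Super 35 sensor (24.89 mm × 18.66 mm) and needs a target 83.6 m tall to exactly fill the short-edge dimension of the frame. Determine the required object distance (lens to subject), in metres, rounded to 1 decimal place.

210.6 m

W: 83.6 m = 83600 mm.
Magnification m = h/W = dᵢ/dₒ; combined with 1/f = 1/dₒ + 1/dᵢ this gives dₒ = f·(1 + W/h).
dₒ = 47 mm × (1 + 83600/18.66) = 47 × 4481.1715 ≈ 210615.060 mm = 210.615 m.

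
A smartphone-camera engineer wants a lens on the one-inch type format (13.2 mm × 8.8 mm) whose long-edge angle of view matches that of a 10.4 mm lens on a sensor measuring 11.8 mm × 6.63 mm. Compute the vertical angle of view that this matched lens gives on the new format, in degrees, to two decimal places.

41.43°

Equal long-edge AOV ⇒ f₂ = f₁ · 13.2/11.8 = 10.4 × 1.11864 ≈ 11.6339 mm.
Vertical AOV on the new format = 2·arctan(8.8 / (2 × 11.6339)) = 2·arctan(0.37821) ≈ 41.4338°.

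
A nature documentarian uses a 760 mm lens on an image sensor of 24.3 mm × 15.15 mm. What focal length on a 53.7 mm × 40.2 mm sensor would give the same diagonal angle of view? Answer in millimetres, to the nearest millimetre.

Sensor diagonal = √(24.3² + 15.15²) = √820.0125 ≈ 28.6359 mm.
Sensor diagonal = √(53.7² + 40.2²) = √4499.7300 ≈ 67.0800 mm.
Equal angle of view means equal diagonal/f ratio, so f₂ = f₁ · (diagonal₂/diagonal₁) = 760 × 67.0800/28.6359.
f₂ = 760 × 2.34252 ≈ 1780.314 mm.

1780 mm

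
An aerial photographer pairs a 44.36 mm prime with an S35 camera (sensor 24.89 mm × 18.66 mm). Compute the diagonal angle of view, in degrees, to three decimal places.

Sensor diagonal = √(24.89² + 18.66²) = √967.7077 ≈ 31.1080 mm.
Angle of view α = 2·arctan(d/2f) with d = 31.1080 mm and f = 44.36 mm.
d/2f = 0.35063; arctan(0.35063) ≈ 19.3223°, so α ≈ 38.6445°.

38.645°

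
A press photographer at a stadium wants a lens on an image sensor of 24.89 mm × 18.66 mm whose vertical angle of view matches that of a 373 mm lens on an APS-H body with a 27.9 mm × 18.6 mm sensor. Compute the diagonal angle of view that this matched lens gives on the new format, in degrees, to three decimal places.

Equal vertical AOV ⇒ f₂ = f₁ · 18.66/18.6 = 373 × 1.00323 ≈ 374.2032 mm.
Sensor diagonal = √(24.89² + 18.66²) = √967.7077 ≈ 31.1080 mm.
Diagonal AOV on the new format = 2·arctan(31.1080 / (2 × 374.2032)) = 2·arctan(0.04157) ≈ 4.7603°.

4.760°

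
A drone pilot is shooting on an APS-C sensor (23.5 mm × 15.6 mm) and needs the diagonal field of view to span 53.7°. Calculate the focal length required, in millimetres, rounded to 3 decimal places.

Sensor diagonal = √(23.5² + 15.6²) = √795.6100 ≈ 28.2066 mm.
From α = 2·arctan(d/2f) we get f = d / (2·tan(α/2)).
With d = 28.2066 mm and α/2 = 26.85°, tan(α/2) ≈ 0.50623, so f ≈ 28.2066 / 1.01246 ≈ 27.8593 mm.

27.859 mm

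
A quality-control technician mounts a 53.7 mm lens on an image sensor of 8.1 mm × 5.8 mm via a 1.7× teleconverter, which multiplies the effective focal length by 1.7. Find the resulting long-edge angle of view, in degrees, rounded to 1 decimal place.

5.1°

Effective focal length f = 53.7 × 1.7 = 91.29 mm.
α = 2·arctan(8.1 / (2 × 91.29)) = 2·arctan(0.04436) ≈ 5.0804°.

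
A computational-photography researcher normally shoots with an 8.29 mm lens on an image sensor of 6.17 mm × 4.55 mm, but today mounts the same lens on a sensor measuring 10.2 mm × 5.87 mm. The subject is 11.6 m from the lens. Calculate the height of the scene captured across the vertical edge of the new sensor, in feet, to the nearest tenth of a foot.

The focal length stays 8.29 mm; the relevant sensor dimension is now h = 5.87 mm. Object distance dₒ = 11.6 m = 11600 mm.
Thin-lens field height W = h·(dₒ − f)/f = 5.87 × (11600 − 8.29)/8.29 ≈ 8207.882 mm = 8207.882/304.8 ft = 26.9287 ft.

26.9 ft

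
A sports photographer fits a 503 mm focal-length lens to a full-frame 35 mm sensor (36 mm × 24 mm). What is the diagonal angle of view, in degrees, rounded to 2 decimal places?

4.93°

Sensor diagonal = √(36² + 24²) = √1872.0000 ≈ 43.2666 mm.
Angle of view α = 2·arctan(d/2f) with d = 43.2666 mm and f = 503 mm.
d/2f = 0.04301; arctan(0.04301) ≈ 2.4627°, so α ≈ 4.9254°.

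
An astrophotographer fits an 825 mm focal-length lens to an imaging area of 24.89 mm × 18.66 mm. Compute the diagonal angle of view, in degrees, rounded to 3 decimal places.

Sensor diagonal = √(24.89² + 18.66²) = √967.7077 ≈ 31.1080 mm.
Angle of view α = 2·arctan(d/2f) with d = 31.1080 mm and f = 825 mm.
d/2f = 0.01885; arctan(0.01885) ≈ 1.0801°, so α ≈ 2.1602°.

2.160°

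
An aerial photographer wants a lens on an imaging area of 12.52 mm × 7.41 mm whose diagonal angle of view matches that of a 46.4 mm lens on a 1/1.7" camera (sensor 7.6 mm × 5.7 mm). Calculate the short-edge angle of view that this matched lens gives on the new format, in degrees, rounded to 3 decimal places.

Sensor diagonal = √(7.6² + 5.7²) = √90.2500 ≈ 9.5000 mm.
Sensor diagonal = √(12.52² + 7.41²) = √211.6585 ≈ 14.5485 mm.
Equal diagonal AOV ⇒ f₂ = f₁ · 14.5485/9.5000 = 46.4 × 1.53142 ≈ 71.0579 mm.
Short-edge AOV on the new format = 2·arctan(7.41 / (2 × 71.0579)) = 2·arctan(0.05214) ≈ 5.9695°.

5.969°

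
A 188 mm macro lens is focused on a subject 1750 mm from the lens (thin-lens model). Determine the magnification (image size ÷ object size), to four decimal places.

Thin lens: 1/f = 1/dₒ + 1/dᵢ → 1/dᵢ = 1/188 − 1/1750 = 0.0047477 mm⁻¹, so dᵢ ≈ 210.6274 mm.
Magnification m = dᵢ/dₒ = 210.6274/1750 ≈ 0.12036.

0.1204×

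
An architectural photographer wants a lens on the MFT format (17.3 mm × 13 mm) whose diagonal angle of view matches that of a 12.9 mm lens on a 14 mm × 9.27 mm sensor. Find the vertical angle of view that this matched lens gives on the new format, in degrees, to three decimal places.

42.708°

Sensor diagonal = √(14² + 9.27²) = √281.9329 ≈ 16.7909 mm.
Sensor diagonal = √(17.3² + 13²) = √468.2900 ≈ 21.6400 mm.
Equal diagonal AOV ⇒ f₂ = f₁ · 21.6400/16.7909 = 12.9 × 1.28880 ≈ 16.6255 mm.
Vertical AOV on the new format = 2·arctan(13 / (2 × 16.6255)) = 2·arctan(0.39097) ≈ 42.7076°.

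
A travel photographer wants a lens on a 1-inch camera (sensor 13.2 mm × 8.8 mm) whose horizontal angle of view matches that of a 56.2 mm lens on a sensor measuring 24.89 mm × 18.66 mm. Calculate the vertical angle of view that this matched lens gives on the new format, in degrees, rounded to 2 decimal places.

16.80°

Equal horizontal AOV ⇒ f₂ = f₁ · 13.2/24.89 = 56.2 × 0.53033 ≈ 29.8047 mm.
Vertical AOV on the new format = 2·arctan(8.8 / (2 × 29.8047)) = 2·arctan(0.14763) ≈ 16.7956°.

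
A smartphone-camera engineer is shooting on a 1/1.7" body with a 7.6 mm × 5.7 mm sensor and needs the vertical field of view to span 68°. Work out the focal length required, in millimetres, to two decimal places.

From α = 2·arctan(h/2f) we get f = h / (2·tan(α/2)).
With h = 5.7 mm and α/2 = 34°, tan(α/2) ≈ 0.67451, so f ≈ 5.7 / 1.34902 ≈ 4.2253 mm.

4.23 mm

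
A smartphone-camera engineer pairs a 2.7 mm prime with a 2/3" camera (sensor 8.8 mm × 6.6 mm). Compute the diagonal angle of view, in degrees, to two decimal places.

Sensor diagonal = √(8.8² + 6.6²) = √121.0000 ≈ 11.0000 mm.
Angle of view α = 2·arctan(d/2f) with d = 11.0000 mm and f = 2.7 mm.
d/2f = 2.03704; arctan(2.03704) ≈ 63.8532°, so α ≈ 127.7063°.

127.71°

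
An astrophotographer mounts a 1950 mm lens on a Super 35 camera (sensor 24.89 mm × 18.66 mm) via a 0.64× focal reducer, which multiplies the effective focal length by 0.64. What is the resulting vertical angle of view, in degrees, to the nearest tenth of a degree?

0.9°

Effective focal length f = 1950 × 0.64 = 1248 mm.
α = 2·arctan(18.66 / (2 × 1248)) = 2·arctan(0.00748) ≈ 0.8567°.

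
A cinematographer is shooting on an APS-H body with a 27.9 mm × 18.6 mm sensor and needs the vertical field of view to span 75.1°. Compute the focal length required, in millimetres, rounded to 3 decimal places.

12.098 mm

From α = 2·arctan(h/2f) we get f = h / (2·tan(α/2)).
With h = 18.6 mm and α/2 = 37.55°, tan(α/2) ≈ 0.76871, so f ≈ 18.6 / 1.53743 ≈ 12.0981 mm.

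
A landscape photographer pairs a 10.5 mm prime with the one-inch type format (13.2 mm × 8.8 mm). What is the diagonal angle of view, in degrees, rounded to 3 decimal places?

74.138°

Sensor diagonal = √(13.2² + 8.8²) = √251.6800 ≈ 15.8644 mm.
Angle of view α = 2·arctan(d/2f) with d = 15.8644 mm and f = 10.5 mm.
d/2f = 0.75545; arctan(0.75545) ≈ 37.0692°, so α ≈ 74.1384°.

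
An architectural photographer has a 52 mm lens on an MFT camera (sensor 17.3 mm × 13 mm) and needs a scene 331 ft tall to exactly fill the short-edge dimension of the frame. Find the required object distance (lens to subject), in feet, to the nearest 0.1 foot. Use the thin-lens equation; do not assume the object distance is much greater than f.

1324.2 ft

W: 331 ft × 304.8 mm/ft = 100888.80 mm.
Magnification m = h/W = dᵢ/dₒ; combined with 1/f = 1/dₒ + 1/dᵢ this gives dₒ = f·(1 + W/h).
dₒ = 52 mm × (1 + 100889/13) = 52 × 7761.6767 ≈ 403607.187 mm = 403607.187/304.8 ft = 1324.17 ft.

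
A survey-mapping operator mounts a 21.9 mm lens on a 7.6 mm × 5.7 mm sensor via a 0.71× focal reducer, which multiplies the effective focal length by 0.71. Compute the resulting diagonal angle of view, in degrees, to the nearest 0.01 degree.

Effective focal length f = 21.9 × 0.71 = 15.549 mm.
Sensor diagonal = √(7.6² + 5.7²) = √90.2500 ≈ 9.5000 mm.
α = 2·arctan(9.500 / (2 × 15.549)) = 2·arctan(0.30549) ≈ 33.9743°.

33.97°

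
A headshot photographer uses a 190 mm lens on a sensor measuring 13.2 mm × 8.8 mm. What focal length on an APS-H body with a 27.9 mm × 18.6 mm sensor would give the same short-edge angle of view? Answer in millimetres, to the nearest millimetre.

402 mm

Equal angle of view means equal height/f ratio, so f₂ = f₁ · (height₂/height₁) = 190 × 18.6/8.8.
f₂ = 190 × 2.11364 ≈ 401.591 mm.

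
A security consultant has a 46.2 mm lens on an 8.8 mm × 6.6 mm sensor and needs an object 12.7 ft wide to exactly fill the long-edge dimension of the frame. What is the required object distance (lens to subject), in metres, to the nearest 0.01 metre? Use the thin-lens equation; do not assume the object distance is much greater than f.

W: 12.7 ft × 304.8 mm/ft = 3870.96 mm.
Magnification m = w/W = dᵢ/dₒ; combined with 1/f = 1/dₒ + 1/dᵢ this gives dₒ = f·(1 + W/w).
dₒ = 46.2 mm × (1 + 3870.96/8.8) = 46.2 × 440.8818 ≈ 20368.739 mm = 20.3687 m.

20.37 m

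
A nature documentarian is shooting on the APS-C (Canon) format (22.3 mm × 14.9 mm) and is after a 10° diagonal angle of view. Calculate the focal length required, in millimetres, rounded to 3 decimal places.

153.276 mm

Sensor diagonal = √(22.3² + 14.9²) = √719.3000 ≈ 26.8198 mm.
From α = 2·arctan(d/2f) we get f = d / (2·tan(α/2)).
With d = 26.8198 mm and α/2 = 5°, tan(α/2) ≈ 0.08749, so f ≈ 26.8198 / 0.17498 ≈ 153.2757 mm.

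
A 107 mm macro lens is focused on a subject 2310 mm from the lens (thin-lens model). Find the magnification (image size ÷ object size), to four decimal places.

Thin lens: 1/f = 1/dₒ + 1/dᵢ → 1/dᵢ = 1/107 − 1/2310 = 0.0089129 mm⁻¹, so dᵢ ≈ 112.1970 mm.
Magnification m = dᵢ/dₒ = 112.1970/2310 ≈ 0.04857.

0.0486×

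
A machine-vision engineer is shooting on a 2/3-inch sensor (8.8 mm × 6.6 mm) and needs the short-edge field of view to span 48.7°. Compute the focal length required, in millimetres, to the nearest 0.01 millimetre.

From α = 2·arctan(h/2f) we get f = h / (2·tan(α/2)).
With h = 6.6 mm and α/2 = 24.35°, tan(α/2) ≈ 0.45257, so f ≈ 6.6 / 0.90514 ≈ 7.2917 mm.

7.29 mm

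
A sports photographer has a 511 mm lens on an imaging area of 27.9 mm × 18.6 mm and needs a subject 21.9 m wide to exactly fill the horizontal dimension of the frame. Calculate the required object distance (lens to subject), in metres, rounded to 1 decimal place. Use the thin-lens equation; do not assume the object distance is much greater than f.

W: 21.9 m = 21900 mm.
Magnification m = w/W = dᵢ/dₒ; combined with 1/f = 1/dₒ + 1/dᵢ this gives dₒ = f·(1 + W/w).
dₒ = 511 mm × (1 + 21900/27.9) = 511 × 785.9462 ≈ 401618.527 mm = 401.619 m.

401.6 m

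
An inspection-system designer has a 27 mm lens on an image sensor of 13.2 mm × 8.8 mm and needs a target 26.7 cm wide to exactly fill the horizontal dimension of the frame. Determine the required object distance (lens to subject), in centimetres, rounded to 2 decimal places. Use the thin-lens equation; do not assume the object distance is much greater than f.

57.31 cm

W: 26.7 cm = 267 mm.
Magnification m = w/W = dᵢ/dₒ; combined with 1/f = 1/dₒ + 1/dᵢ this gives dₒ = f·(1 + W/w).
dₒ = 27 mm × (1 + 267/13.2) = 27 × 21.2273 ≈ 573.136 mm = 57.3136 cm.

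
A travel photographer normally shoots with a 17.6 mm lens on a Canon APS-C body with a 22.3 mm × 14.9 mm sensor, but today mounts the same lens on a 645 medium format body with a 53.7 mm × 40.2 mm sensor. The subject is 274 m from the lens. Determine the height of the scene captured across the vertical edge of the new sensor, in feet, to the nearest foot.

The focal length stays 17.6 mm; the relevant sensor dimension is now h = 40.2 mm. Object distance dₒ = 274 m = 274000 mm.
Thin-lens field height W = h·(dₒ − f)/f = 40.2 × (274000 − 17.6)/17.6 ≈ 625800.709 mm = 625800.709/304.8 ft = 2053.15 ft.

2053 ft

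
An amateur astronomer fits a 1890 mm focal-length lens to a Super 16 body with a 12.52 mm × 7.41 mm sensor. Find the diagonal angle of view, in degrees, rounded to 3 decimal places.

Sensor diagonal = √(12.52² + 7.41²) = √211.6585 ≈ 14.5485 mm.
Angle of view α = 2·arctan(d/2f) with d = 14.5485 mm and f = 1890 mm.
d/2f = 0.00385; arctan(0.00385) ≈ 0.2205°, so α ≈ 0.4410°.

0.441°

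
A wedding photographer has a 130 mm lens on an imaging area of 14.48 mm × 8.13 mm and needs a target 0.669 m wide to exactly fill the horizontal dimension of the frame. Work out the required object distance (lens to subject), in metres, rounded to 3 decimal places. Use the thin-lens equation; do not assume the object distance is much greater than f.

W: 0.669 m = 669 mm.
Magnification m = w/W = dᵢ/dₒ; combined with 1/f = 1/dₒ + 1/dᵢ this gives dₒ = f·(1 + W/w).
dₒ = 130 mm × (1 + 669/14.48) = 130 × 47.2017 ≈ 6136.215 mm = 6.13622 m.

6.136 m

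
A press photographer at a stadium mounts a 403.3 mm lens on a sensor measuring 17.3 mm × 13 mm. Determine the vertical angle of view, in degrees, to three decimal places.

1.847°

Angle of view α = 2·arctan(h/2f) with h = 13 mm and f = 403.3 mm.
h/2f = 0.01612; arctan(0.01612) ≈ 0.9234°, so α ≈ 1.8467°.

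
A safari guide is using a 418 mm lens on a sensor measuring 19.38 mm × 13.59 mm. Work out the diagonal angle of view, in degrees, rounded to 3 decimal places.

Sensor diagonal = √(19.38² + 13.59²) = √560.2725 ≈ 23.6701 mm.
Angle of view α = 2·arctan(d/2f) with d = 23.6701 mm and f = 418 mm.
d/2f = 0.02831; arctan(0.02831) ≈ 1.6218°, so α ≈ 3.2436°.

3.244°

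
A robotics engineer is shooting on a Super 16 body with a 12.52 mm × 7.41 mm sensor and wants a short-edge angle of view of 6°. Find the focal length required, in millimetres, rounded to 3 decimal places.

70.696 mm

From α = 2·arctan(h/2f) we get f = h / (2·tan(α/2)).
With h = 7.41 mm and α/2 = 3°, tan(α/2) ≈ 0.05241, so f ≈ 7.41 / 0.10482 ≈ 70.6956 mm.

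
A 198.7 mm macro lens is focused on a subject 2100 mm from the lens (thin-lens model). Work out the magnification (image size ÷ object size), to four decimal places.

0.1045×

Thin lens: 1/f = 1/dₒ + 1/dᵢ → 1/dᵢ = 1/198.7 − 1/2100 = 0.0045565 mm⁻¹, so dᵢ ≈ 219.4656 mm.
Magnification m = dᵢ/dₒ = 219.4656/2100 ≈ 0.10451.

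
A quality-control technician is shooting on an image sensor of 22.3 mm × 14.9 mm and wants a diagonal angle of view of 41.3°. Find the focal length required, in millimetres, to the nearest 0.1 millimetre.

Sensor diagonal = √(22.3² + 14.9²) = √719.3000 ≈ 26.8198 mm.
From α = 2·arctan(d/2f) we get f = d / (2·tan(α/2)).
With d = 26.8198 mm and α/2 = 20.65°, tan(α/2) ≈ 0.37687, so f ≈ 26.8198 / 0.75374 ≈ 35.5821 mm.

35.6 mm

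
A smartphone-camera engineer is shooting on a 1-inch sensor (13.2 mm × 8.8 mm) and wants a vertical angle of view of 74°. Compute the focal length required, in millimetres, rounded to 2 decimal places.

From α = 2·arctan(h/2f) we get f = h / (2·tan(α/2)).
With h = 8.8 mm and α/2 = 37°, tan(α/2) ≈ 0.75355, so f ≈ 8.8 / 1.50711 ≈ 5.8390 mm.

5.84 mm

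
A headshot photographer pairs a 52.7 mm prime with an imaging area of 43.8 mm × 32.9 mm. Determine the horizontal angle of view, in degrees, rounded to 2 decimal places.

45.13°

Angle of view α = 2·arctan(w/2f) with w = 43.8 mm and f = 52.7 mm.
w/2f = 0.41556; arctan(0.41556) ≈ 22.5658°, so α ≈ 45.1316°.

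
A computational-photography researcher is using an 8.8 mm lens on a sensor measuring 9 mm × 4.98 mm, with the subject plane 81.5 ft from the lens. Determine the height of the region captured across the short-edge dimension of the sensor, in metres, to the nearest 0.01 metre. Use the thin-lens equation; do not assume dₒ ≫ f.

14.05 m

dₒ: 81.5 ft × 304.8 mm/ft = 24841.20 mm.
Similar triangles through the lens centre give W/dₒ = h/dᵢ; with 1/f = 1/dₒ + 1/dᵢ this gives W = h·(dₒ − f)/f.
W = 4.98 mm × (24841.2 − 8.8) / 8.8 = 4.98 × 2821.8635 ≈ 14052.880 mm = 14.0529 m.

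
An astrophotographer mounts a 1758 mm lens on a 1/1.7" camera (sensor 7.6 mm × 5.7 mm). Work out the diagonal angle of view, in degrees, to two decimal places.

Sensor diagonal = √(7.6² + 5.7²) = √90.2500 ≈ 9.5000 mm.
Angle of view α = 2·arctan(d/2f) with d = 9.5000 mm and f = 1758 mm.
d/2f = 0.00270; arctan(0.00270) ≈ 0.1548°, so α ≈ 0.3096°.

0.31°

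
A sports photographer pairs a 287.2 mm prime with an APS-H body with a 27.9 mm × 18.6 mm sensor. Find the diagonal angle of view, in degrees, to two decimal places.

Sensor diagonal = √(27.9² + 18.6²) = √1124.3700 ≈ 33.5316 mm.
Angle of view α = 2·arctan(d/2f) with d = 33.5316 mm and f = 287.2 mm.
d/2f = 0.05838; arctan(0.05838) ≈ 3.3410°, so α ≈ 6.6819°.

6.68°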